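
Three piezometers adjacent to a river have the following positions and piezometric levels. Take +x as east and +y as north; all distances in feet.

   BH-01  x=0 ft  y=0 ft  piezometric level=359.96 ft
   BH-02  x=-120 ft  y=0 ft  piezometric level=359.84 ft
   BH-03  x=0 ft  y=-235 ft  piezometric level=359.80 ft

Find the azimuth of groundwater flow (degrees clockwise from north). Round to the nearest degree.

∂h/∂x = (359.84 − 359.96) / (-120 − 0) = +0.001000
∂h/∂y = (359.80 − 359.96) / (-235 − 0) = +0.0006809
Flow direction (−∇h) has components (-0.001000 E, -0.0006809 N).
Azimuth = atan2(E, N) = atan2(-0.001000, -0.0006809) = 235.8° ≈ 236°.

236°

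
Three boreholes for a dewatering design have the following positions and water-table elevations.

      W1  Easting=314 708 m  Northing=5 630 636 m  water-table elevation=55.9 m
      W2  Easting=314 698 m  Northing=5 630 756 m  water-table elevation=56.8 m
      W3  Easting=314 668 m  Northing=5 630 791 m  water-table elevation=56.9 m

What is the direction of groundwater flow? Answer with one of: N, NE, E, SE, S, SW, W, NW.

Three-point gradient (reference W1): Δ to W2 = (-10, 120, +0.9), Δ to W3 = (-40, 155, +1.0).
∂h/∂x = +0.006000, ∂h/∂y = +0.008000 (det = 3250).
Flow = −∇h = (-0.006000 east, -0.008000 north), which points southwest.

SW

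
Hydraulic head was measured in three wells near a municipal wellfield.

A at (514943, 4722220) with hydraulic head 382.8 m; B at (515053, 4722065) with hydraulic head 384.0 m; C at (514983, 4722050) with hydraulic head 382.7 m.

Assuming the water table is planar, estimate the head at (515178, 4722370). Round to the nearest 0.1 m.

Differences from A: to B (Δx, Δy, Δh) = (110, -155, +1.2); to C = (40, -170, -0.1).
Determinant of the coordinate differences = 110·(-170) − 40·(-155) = -12500.
∂h/∂x = [(+1.2)·(-170) − (-0.1)·(-155)] / -12500 = +0.01756
∂h/∂y = [110·(-0.1) − 40·(+1.2)] / -12500 = +0.004720
h(515178, 4722370) = 382.8 + (+0.01756)·(235) + (+0.004720)·(150) = 382.8 +4.127 +0.708 = 387.635 m.

387.6 m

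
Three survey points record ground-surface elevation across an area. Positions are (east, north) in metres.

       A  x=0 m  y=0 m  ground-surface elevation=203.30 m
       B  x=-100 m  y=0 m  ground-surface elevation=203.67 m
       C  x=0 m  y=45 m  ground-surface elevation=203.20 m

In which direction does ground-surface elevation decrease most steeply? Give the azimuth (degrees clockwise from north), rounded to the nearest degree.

∂z/∂x = (203.67 − 203.30) / (-100 − 0) = -0.003700
∂z/∂y = (203.20 − 203.30) / (45 − 0) = -0.002222
Steepest decrease is along −∇f: components (+0.003700 E, +0.002222 N).
Azimuth = atan2(+0.003700, +0.002222) = 59.0° ≈ 059°.

059°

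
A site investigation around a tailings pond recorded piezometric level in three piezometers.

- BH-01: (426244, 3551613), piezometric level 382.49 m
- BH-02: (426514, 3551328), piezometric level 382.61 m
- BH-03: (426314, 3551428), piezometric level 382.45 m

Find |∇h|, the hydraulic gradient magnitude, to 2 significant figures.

Taking BH-01 as reference: BH-02−BH-01 = (270, -285, +0.12); BH-03−BH-01 = (70, -185, -0.04).
Determinant of the coordinate differences = 270·(-185) − 70·(-285) = -30000.
∂h/∂x = [(+0.12)·(-185) − (-0.04)·(-285)] / -30000 = +0.001120
∂h/∂y = [270·(-0.04) − 70·(+0.12)] / -30000 = +0.0006400
|∇h| = √(0.001120² + 0.0006400²) = 0.00129

0.0013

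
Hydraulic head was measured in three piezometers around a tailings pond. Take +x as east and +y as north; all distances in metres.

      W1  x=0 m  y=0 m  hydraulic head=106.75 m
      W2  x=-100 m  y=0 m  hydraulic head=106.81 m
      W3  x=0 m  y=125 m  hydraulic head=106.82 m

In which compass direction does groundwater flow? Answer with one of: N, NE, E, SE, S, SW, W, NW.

∂h/∂x = (106.81 − 106.75) / (-100 − 0) = -0.0006000
∂h/∂y = (106.82 − 106.75) / (125 − 0) = +0.0005600
Flow = −∇h = (+0.0006000 east, -0.0005600 north), which points southeast.

SE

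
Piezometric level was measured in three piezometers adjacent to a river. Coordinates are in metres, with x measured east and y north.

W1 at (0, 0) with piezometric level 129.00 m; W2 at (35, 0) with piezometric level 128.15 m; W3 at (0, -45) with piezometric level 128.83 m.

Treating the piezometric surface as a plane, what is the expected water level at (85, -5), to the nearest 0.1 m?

∂h/∂x = (128.15 − 129.00) / (35 − 0) = -0.02429
∂h/∂y = (128.83 − 129.00) / (-45 − 0) = +0.003778
h(85, -5) = 129.00 + (-0.02429)·(85) + (+0.003778)·(-5) = 129.00 -2.064 -0.019 = 126.917 m.

126.9 m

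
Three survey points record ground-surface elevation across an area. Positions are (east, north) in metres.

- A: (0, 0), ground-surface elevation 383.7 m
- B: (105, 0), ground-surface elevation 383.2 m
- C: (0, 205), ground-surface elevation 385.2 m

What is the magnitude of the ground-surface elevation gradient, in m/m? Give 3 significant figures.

∂z/∂x = (383.2 − 383.7) / (105 − 0) = -0.004762
∂z/∂y = (385.2 − 383.7) / (205 − 0) = +0.007317
|∇f| = √(-0.004762² + 0.007317²) = 0.00873 m/m

0.00873 m/m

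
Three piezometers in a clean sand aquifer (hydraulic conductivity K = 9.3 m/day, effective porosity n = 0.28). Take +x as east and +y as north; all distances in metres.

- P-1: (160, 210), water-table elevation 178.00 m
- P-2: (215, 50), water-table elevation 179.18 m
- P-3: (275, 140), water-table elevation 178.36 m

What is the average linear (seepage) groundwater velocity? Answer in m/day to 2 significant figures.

With h = a·x + b·y + c and P-1 as origin, the differences give:
  55·a + (-160)·b = +1.18
  115·a + (-70)·b = +0.36
Eliminate b (×(-70) and ×(-160), subtract): 14550·a = -25.000 → a = ∂h/∂x = -0.001718
Back-substitute: b = ∂h/∂y = -0.007966.
|∇h| = √(-0.001718² + -0.007966²) = 0.008149
Seepage velocity v = K·i/n = 9.3 × 0.008149 / 0.28 = 0.2707 m/day.

0.27 m/day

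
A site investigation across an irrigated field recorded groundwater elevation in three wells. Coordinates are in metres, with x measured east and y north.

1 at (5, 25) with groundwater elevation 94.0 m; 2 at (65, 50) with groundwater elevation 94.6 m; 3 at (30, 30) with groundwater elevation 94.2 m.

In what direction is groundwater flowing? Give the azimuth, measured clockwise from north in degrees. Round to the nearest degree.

With h = a·x + b·y + c and 1 as origin, the differences give:
  60·a + 25·b = +0.6
  25·a + 5·b = +0.2
Eliminate b (×5 and ×25, subtract): -325·a = -2.00 → a = ∂h/∂x = +0.006154
Back-substitute: b = ∂h/∂y = +0.009231.
Flow direction (−∇h) has components (-0.006154 E, -0.009231 N).
Azimuth = atan2(E, N) = atan2(-0.006154, -0.009231) = 213.7° ≈ 214°.

214°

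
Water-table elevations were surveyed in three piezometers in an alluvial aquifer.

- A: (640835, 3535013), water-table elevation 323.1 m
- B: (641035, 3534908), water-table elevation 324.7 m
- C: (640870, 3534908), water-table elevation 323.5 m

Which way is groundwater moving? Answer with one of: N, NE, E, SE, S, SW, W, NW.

Three-point gradient (reference A): Δ to B = (200, -105, +1.6), Δ to C = (35, -105, +0.4).
∂h/∂x = +0.007273, ∂h/∂y = -0.001385 (det = -17325).
Flow = −∇h = (-0.007273 east, +0.001385 north), which points west.

W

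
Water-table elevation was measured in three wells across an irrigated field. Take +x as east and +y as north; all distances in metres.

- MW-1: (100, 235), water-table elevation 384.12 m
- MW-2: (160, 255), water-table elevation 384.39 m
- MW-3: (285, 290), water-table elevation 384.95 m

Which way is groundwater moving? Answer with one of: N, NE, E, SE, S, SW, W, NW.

With h = a·x + b·y + c and MW-1 as origin, the differences give:
  60·a + 20·b = +0.27
  185·a + 55·b = +0.83
Eliminate b (×55 and ×20, subtract): -400·a = -1.750 → a = ∂h/∂x = +0.004375
Back-substitute: b = ∂h/∂y = +0.0003750.
Flow = −∇h = (-0.004375 east, -0.0003750 north), which points west.

W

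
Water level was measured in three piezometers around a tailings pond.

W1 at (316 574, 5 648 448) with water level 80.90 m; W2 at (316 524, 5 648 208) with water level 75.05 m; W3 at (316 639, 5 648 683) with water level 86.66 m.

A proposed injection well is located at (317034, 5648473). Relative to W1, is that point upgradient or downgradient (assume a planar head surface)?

Differences from W1: to W2 (Δx, Δy, Δh) = (-50, -240, -5.85); to W3 = (65, 235, +5.76).
Determinant of the coordinate differences = (-50)·235 − 65·(-240) = 3850.
∂h/∂x = [(-5.85)·235 − (+5.76)·(-240)] / 3850 = +0.001987
∂h/∂y = [(-50)·(+5.76) − 65·(-5.85)] / 3850 = +0.02396
Head at (317034, 5648473) = 80.90 + (+0.001987)·(460) + (+0.02396)·(25) = 82.41 m.
That is higher than the 80.90 m at W1, so the point is upgradient.

upgradient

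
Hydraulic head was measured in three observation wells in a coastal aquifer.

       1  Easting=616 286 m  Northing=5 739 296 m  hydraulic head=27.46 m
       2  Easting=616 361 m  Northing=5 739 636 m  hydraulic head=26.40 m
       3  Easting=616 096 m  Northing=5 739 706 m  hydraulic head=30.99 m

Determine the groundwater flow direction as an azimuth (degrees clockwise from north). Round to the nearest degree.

Differences from 1: to 2 (Δx, Δy, Δh) = (75, 340, -1.06); to 3 = (-190, 410, +3.53).
Determinant of the coordinate differences = 75·410 − (-190)·340 = 95350.
∂h/∂x = [(-1.06)·410 − (+3.53)·340] / 95350 = -0.01715
∂h/∂y = [75·(+3.53) − (-190)·(-1.06)] / 95350 = +0.0006644
Flow direction (−∇h) has components (+0.01715 E, -0.0006644 N).
Azimuth = atan2(E, N) = atan2(+0.01715, -0.0006644) = 92.2° ≈ 092°.

092°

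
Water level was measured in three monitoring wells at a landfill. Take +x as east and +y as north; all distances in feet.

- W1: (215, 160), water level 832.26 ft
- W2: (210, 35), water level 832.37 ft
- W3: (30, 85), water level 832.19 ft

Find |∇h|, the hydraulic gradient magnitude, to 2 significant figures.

0.0012

Three-point gradient (reference W1): Δ to W2 = (-5, -125, +0.11), Δ to W3 = (-185, -75, -0.07).
∂h/∂x = +0.0007473, ∂h/∂y = -0.0009099 (det = -22750).
|∇h| = √(0.0007473² + -0.0009099²) = 0.001177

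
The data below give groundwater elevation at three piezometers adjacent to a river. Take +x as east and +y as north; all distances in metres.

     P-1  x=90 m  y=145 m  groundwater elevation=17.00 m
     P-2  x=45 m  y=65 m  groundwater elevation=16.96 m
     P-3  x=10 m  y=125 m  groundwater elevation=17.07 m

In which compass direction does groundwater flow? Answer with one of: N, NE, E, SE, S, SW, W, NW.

Taking P-1 as reference: P-2−P-1 = (-45, -80, -0.04); P-3−P-1 = (-80, -20, +0.07).
Solve a·Δx + b·Δy = Δh: det = (-45)·(-20) − (-80)·(-80) = -5500.
∂h/∂x = [(-0.04)·(-20) − (+0.07)·(-80)] / -5500 = -0.001164
∂h/∂y = [(-45)·(+0.07) − (-80)·(-0.04)] / -5500 = +0.001155
Flow = −∇h = (+0.001164 east, -0.001155 north), which points southeast.

SE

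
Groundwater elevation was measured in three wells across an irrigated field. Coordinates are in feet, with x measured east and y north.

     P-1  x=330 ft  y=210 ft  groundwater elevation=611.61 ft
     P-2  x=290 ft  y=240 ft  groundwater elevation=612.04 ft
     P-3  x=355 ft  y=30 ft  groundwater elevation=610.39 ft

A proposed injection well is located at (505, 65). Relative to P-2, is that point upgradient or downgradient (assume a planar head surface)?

downgradient

With h = a·x + b·y + c and P-1 as origin, the differences give:
  (-40)·a + 30·b = +0.43
  25·a + (-180)·b = -1.22
Eliminate b (×(-180) and ×30, subtract): 6450·a = -40.800 → a = ∂h/∂x = -0.006326
Back-substitute: b = ∂h/∂y = +0.005899.
Head at (505, 65) = 611.61 + (-0.006326)·(175) + (+0.005899)·(-145) = 609.65 ft.
That is lower than the 612.04 ft at P-2, so the point is downgradient.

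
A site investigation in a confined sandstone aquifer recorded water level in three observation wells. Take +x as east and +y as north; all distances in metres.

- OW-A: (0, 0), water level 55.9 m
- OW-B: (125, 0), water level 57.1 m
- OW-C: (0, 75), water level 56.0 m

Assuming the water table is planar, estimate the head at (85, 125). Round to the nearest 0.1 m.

∂h/∂x = (57.1 − 55.9) / (125 − 0) = +0.009600
∂h/∂y = (56.0 − 55.9) / (75 − 0) = +0.001333
h(85, 125) = 55.9 + (+0.009600)·(85) + (+0.001333)·(125) = 55.9 +0.816 +0.167 = 56.883 m.

56.9 m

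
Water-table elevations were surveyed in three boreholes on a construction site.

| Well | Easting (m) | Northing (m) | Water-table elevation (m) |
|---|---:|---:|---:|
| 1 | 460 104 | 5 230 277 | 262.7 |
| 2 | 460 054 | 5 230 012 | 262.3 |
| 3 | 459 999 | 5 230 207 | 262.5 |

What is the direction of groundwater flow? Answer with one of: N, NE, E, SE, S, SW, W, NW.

SW

Taking 1 as reference: 2−1 = (-50, -265, -0.4); 3−1 = (-105, -70, -0.2).
Solve a·Δx + b·Δy = Δh: det = (-50)·(-70) − (-105)·(-265) = -24325.
∂h/∂x = [(-0.4)·(-70) − (-0.2)·(-265)] / -24325 = +0.001028
∂h/∂y = [(-50)·(-0.2) − (-105)·(-0.4)] / -24325 = +0.001316
Flow = −∇h = (-0.001028 east, -0.001316 north), which points southwest.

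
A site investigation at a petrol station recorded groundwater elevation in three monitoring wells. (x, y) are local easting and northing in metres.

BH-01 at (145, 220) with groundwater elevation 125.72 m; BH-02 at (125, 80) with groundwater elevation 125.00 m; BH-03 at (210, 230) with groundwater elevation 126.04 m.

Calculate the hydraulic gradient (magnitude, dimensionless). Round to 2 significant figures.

Differences from BH-01: to BH-02 (Δx, Δy, Δh) = (-20, -140, -0.72); to BH-03 = (65, 10, +0.32).
Solve a·Δx + b·Δy = Δh: det = (-20)·10 − 65·(-140) = 8900.
∂h/∂x = [(-0.72)·10 − (+0.32)·(-140)] / 8900 = +0.004225
∂h/∂y = [(-20)·(+0.32) − 65·(-0.72)] / 8900 = +0.004539
|∇h| = √(0.004225² + 0.004539²) = 0.006201

0.0062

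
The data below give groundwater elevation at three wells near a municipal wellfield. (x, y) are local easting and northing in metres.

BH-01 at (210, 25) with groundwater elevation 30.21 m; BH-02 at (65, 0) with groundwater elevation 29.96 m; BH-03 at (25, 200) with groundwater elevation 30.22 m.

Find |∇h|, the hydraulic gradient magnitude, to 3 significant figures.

0.00215

With h = a·x + b·y + c and BH-01 as origin, the differences give:
  (-145)·a + (-25)·b = -0.25
  (-185)·a + 175·b = +0.01
Eliminate b (×175 and ×(-25), subtract): -30000·a = -43.500 → a = ∂h/∂x = +0.001450
Back-substitute: b = ∂h/∂y = +0.001590.
|∇h| = √(0.001450² + 0.001590²) = 0.002152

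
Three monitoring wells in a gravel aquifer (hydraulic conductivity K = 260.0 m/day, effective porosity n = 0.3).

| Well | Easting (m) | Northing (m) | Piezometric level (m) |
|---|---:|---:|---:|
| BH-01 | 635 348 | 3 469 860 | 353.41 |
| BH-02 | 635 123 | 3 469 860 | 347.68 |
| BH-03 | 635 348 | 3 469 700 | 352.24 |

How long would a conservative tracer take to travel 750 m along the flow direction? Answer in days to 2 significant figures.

∂h/∂x = (347.68 − 353.41) / (635123 − 635348) = +0.02547
∂h/∂y = (352.24 − 353.41) / (3469700 − 3469860) = +0.007313
|∇h| = √(0.02547² + 0.007313²) = 0.0265
Seepage velocity v = K·i/n = 260.0 × 0.0265 / 0.3 = 22.97 m/day.
t = 750 / 22.97 = 32.65 days.

33 days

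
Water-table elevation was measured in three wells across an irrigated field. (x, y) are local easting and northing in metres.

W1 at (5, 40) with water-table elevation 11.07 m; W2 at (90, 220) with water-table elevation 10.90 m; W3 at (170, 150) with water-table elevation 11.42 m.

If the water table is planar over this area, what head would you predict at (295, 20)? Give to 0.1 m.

12.3 m

Taking W1 as reference: W2−W1 = (85, 180, -0.17); W3−W1 = (165, 110, +0.35).
Solve a·Δx + b·Δy = Δh: det = 85·110 − 165·180 = -20350.
∂h/∂x = [(-0.17)·110 − (+0.35)·180] / -20350 = +0.004015
∂h/∂y = [85·(+0.35) − 165·(-0.17)] / -20350 = -0.002840
h(295, 20) = 11.07 + (+0.004015)·(290) + (-0.002840)·(-20) = 11.07 +1.164 +0.057 = 12.291 m.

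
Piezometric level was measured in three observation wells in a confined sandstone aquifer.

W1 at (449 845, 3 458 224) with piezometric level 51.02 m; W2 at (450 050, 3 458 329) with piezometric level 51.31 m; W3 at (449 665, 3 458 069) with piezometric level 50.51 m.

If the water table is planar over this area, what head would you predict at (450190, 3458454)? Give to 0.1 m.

51.7 m

Differences from W1: to W2 (Δx, Δy, Δh) = (205, 105, +0.29); to W3 = (-180, -155, -0.51).
Determinant of the coordinate differences = 205·(-155) − (-180)·105 = -12875.
∂h/∂x = [(+0.29)·(-155) − (-0.51)·105] / -12875 = -0.0006680
∂h/∂y = [205·(-0.51) − (-180)·(+0.29)] / -12875 = +0.004066
h(450190, 3458454) = 51.02 + (-0.0006680)·(345) + (+0.004066)·(230) = 51.02 -0.230 +0.935 = 51.725 m.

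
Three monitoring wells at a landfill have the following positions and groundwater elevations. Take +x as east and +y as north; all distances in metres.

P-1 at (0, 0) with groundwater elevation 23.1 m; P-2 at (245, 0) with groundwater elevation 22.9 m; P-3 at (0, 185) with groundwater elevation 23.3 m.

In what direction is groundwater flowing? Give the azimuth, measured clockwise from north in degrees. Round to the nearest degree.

∂h/∂x = (22.9 − 23.1) / (245 − 0) = -0.0008163
∂h/∂y = (23.3 − 23.1) / (185 − 0) = +0.001081
Flow direction (−∇h) has components (+0.0008163 E, -0.001081 N).
Azimuth = atan2(E, N) = atan2(+0.0008163, -0.001081) = 142.9° ≈ 143°.

143°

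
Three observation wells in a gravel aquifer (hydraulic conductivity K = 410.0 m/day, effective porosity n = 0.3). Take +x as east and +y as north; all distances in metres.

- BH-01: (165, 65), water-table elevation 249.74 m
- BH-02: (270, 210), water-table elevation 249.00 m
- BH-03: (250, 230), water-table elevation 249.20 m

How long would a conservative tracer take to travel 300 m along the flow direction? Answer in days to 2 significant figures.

Taking BH-01 as reference: BH-02−BH-01 = (105, 145, -0.74); BH-03−BH-01 = (85, 165, -0.54).
Solve a·Δx + b·Δy = Δh: det = 105·165 − 85·145 = 5000.
∂h/∂x = [(-0.74)·165 − (-0.54)·145] / 5000 = -0.008760
∂h/∂y = [105·(-0.54) − 85·(-0.74)] / 5000 = +0.001240
|∇h| = √(-0.008760² + 0.001240²) = 0.008847
Seepage velocity v = K·i/n = 410.0 × 0.008847 / 0.3 = 12.09 m/day.
t = 300 / 12.09 = 24.81 days.

25 days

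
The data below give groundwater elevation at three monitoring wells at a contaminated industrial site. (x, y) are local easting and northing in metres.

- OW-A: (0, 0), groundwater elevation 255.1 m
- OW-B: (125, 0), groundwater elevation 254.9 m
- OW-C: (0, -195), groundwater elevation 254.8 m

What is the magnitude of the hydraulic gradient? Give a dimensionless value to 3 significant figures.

0.00222

∂h/∂x = (254.9 − 255.1) / (125 − 0) = -0.001600
∂h/∂y = (254.8 − 255.1) / (-195 − 0) = +0.001538
|∇h| = √(-0.001600² + 0.001538²) = 0.002219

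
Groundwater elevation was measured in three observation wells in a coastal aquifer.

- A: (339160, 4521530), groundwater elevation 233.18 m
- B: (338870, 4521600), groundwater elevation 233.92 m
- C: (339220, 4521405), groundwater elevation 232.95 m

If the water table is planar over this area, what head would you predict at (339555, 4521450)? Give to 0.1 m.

With h = a·x + b·y + c and A as origin, the differences give:
  (-290)·a + 70·b = +0.74
  60·a + (-125)·b = -0.23
Eliminate b (×(-125) and ×70, subtract): 32050·a = -76.400 → a = ∂h/∂x = -0.002384
Back-substitute: b = ∂h/∂y = +0.0006958.
h(339555, 4521450) = 233.18 + (-0.002384)·(395) + (+0.0006958)·(-80) = 233.18 -0.942 -0.056 = 232.183 m.

232.2 m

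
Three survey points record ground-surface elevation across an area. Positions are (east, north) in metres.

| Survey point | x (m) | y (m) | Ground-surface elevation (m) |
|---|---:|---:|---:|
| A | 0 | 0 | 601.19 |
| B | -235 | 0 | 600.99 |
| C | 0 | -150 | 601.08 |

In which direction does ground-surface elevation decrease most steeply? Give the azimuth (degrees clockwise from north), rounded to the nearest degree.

∂z/∂x = (600.99 − 601.19) / (-235 − 0) = +0.0008511
∂z/∂y = (601.08 − 601.19) / (-150 − 0) = +0.0007333
Steepest decrease is along −∇f: components (-0.0008511 E, -0.0007333 N).
Azimuth = atan2(-0.0008511, -0.0007333) = 229.2° ≈ 229°.

229°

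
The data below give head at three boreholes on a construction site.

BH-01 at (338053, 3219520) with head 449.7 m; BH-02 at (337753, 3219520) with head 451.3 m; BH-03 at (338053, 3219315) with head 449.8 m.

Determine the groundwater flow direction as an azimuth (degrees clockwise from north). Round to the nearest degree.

085°

∂h/∂x = (451.3 − 449.7) / (337753 − 338053) = -0.005333
∂h/∂y = (449.8 − 449.7) / (3219315 − 3219520) = -0.0004878
Flow direction (−∇h) has components (+0.005333 E, +0.0004878 N).
Azimuth = atan2(E, N) = atan2(+0.005333, +0.0004878) = 84.8° ≈ 085°.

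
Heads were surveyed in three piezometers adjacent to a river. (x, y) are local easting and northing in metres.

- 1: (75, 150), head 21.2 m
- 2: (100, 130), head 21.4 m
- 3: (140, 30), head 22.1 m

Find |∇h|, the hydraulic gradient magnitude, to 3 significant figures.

Taking 1 as reference: 2−1 = (25, -20, +0.2); 3−1 = (65, -120, +0.9).
Solve a·Δx + b·Δy = Δh: det = 25·(-120) − 65·(-20) = -1700.
∂h/∂x = [(+0.2)·(-120) − (+0.9)·(-20)] / -1700 = +0.003529
∂h/∂y = [25·(+0.9) − 65·(+0.2)] / -1700 = -0.005588
|∇h| = √(0.003529² + -0.005588²) = 0.006609

0.00661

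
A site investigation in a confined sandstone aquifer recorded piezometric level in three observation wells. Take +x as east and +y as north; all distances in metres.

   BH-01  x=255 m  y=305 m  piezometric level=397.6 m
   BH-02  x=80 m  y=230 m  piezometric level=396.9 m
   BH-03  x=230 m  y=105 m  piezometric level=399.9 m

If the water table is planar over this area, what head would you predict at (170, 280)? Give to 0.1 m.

397.1 m

With h = a·x + b·y + c and BH-01 as origin, the differences give:
  (-175)·a + (-75)·b = -0.7
  (-25)·a + (-200)·b = +2.3
Eliminate b (×(-200) and ×(-75), subtract): 33125·a = 312.50 → a = ∂h/∂x = +0.009434
Back-substitute: b = ∂h/∂y = -0.01268.
h(170, 280) = 397.6 + (+0.009434)·(-85) + (-0.01268)·(-25) = 397.6 -0.802 +0.317 = 397.115 m.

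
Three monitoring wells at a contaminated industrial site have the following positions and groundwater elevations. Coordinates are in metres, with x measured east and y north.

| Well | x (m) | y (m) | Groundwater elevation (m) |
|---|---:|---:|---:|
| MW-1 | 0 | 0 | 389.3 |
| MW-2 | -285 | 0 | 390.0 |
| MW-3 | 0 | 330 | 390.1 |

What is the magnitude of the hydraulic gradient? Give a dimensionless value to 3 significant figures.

0.00345

∂h/∂x = (390.0 − 389.3) / (-285 − 0) = -0.002456
∂h/∂y = (390.1 − 389.3) / (330 − 0) = +0.002424
|∇h| = √(-0.002456² + 0.002424²) = 0.003451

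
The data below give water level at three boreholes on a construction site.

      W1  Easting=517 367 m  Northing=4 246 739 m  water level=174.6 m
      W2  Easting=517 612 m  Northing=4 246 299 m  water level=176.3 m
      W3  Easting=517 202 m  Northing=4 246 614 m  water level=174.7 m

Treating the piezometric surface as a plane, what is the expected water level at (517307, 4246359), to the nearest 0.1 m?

175.6 m

Taking W1 as reference: W2−W1 = (245, -440, +1.7); W3−W1 = (-165, -125, +0.1).
Solve a·Δx + b·Δy = Δh: det = 245·(-125) − (-165)·(-440) = -103225.
∂h/∂x = [(+1.7)·(-125) − (+0.1)·(-440)] / -103225 = +0.001632
∂h/∂y = [245·(+0.1) − (-165)·(+1.7)] / -103225 = -0.002955
h(517307, 4246359) = 174.6 + (+0.001632)·(-60) + (-0.002955)·(-380) = 174.6 -0.098 +1.123 = 175.625 m.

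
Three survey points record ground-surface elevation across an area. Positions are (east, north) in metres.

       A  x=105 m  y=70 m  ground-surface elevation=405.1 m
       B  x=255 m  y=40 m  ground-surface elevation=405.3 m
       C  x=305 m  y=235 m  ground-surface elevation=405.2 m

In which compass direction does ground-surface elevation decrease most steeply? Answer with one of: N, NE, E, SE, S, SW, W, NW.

Taking A as reference: B−A = (150, -30, +0.2); C−A = (200, 165, +0.1).
Solve a·Δx + b·Δy = Δz: det = 150·165 − 200·(-30) = 30750.
∂z/∂x = [(+0.2)·165 − (+0.1)·(-30)] / 30750 = +0.001171
∂z/∂y = [150·(+0.1) − 200·(+0.2)] / 30750 = -0.0008130
Steepest decrease is along −∇f = (-0.001171 E, +0.0008130 N) → northwest.

NW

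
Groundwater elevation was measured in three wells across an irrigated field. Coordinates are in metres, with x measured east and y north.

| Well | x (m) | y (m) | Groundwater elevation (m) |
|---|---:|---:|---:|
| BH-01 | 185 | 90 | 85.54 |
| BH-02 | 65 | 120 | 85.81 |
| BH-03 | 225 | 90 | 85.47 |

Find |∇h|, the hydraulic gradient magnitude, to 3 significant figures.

Taking BH-01 as reference: BH-02−BH-01 = (-120, 30, +0.27); BH-03−BH-01 = (40, 0, -0.07).
Determinant of the coordinate differences = (-120)·0 − 40·30 = -1200.
∂h/∂x = [(+0.27)·0 − (-0.07)·30] / -1200 = -0.001750
∂h/∂y = [(-120)·(-0.07) − 40·(+0.27)] / -1200 = +0.002000
|∇h| = √(-0.001750² + 0.002000²) = 0.002658

0.00266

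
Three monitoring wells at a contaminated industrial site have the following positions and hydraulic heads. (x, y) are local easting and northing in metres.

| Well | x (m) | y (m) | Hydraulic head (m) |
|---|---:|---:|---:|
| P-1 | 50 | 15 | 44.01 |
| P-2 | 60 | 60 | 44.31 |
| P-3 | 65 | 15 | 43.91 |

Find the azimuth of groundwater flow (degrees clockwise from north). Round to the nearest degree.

Differences from P-1: to P-2 (Δx, Δy, Δh) = (10, 45, +0.30); to P-3 = (15, 0, -0.10).
Solve a·Δx + b·Δy = Δh: det = 10·0 − 15·45 = -675.
∂h/∂x = [(+0.30)·0 − (-0.10)·45] / -675 = -0.006667
∂h/∂y = [10·(-0.10) − 15·(+0.30)] / -675 = +0.008148
Flow direction (−∇h) has components (+0.006667 E, -0.008148 N).
Azimuth = atan2(E, N) = atan2(+0.006667, -0.008148) = 140.7° ≈ 141°.

141°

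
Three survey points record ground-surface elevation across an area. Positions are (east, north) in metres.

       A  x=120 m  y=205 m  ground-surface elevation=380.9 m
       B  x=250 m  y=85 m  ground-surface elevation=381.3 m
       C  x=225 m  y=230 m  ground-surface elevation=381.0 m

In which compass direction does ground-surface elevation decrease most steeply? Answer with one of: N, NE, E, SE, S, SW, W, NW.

Three-point gradient (reference A): Δ to B = (130, -120, +0.4), Δ to C = (105, 25, +0.1).
∂z/∂x = +0.001388, ∂z/∂y = -0.001830 (det = 15850).
Steepest decrease is along −∇f = (-0.001388 E, +0.001830 N) → northwest.

NW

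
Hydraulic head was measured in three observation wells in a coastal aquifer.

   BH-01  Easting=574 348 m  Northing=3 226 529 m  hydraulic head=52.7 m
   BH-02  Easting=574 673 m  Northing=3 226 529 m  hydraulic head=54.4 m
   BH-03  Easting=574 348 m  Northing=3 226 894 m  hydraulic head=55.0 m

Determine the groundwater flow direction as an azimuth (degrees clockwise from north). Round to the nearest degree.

220°

∂h/∂x = (54.4 − 52.7) / (574673 − 574348) = +0.005231
∂h/∂y = (55.0 − 52.7) / (3226894 − 3226529) = +0.006301
Flow direction (−∇h) has components (-0.005231 E, -0.006301 N).
Azimuth = atan2(E, N) = atan2(-0.005231, -0.006301) = 219.7° ≈ 220°.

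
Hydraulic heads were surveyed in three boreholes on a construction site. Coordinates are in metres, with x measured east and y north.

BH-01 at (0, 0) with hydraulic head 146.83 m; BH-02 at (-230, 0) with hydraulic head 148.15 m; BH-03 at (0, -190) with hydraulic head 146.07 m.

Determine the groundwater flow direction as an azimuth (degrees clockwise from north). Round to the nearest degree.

∂h/∂x = (148.15 − 146.83) / (-230 − 0) = -0.005739
∂h/∂y = (146.07 − 146.83) / (-190 − 0) = +0.004000
Flow direction (−∇h) has components (+0.005739 E, -0.004000 N).
Azimuth = atan2(E, N) = atan2(+0.005739, -0.004000) = 124.9° ≈ 125°.

125°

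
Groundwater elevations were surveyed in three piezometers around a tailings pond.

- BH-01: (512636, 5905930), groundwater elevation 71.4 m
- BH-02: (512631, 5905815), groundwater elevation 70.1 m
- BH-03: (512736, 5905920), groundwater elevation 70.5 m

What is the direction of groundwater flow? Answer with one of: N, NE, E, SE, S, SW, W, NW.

SE

With h = a·x + b·y + c and BH-01 as origin, the differences give:
  (-5)·a + (-115)·b = -1.3
  100·a + (-10)·b = -0.9
Eliminate b (×(-10) and ×(-115), subtract): 11550·a = -90.50 → a = ∂h/∂x = -0.007835
Back-substitute: b = ∂h/∂y = +0.01165.
Flow = −∇h = (+0.007835 east, -0.01165 north), which points southeast.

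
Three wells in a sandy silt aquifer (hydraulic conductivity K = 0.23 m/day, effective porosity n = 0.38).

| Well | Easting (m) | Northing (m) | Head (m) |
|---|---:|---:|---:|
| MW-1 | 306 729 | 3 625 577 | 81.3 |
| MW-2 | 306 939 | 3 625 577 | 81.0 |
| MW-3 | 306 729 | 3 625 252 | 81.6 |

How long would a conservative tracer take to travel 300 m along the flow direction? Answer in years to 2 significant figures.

800 years

∂h/∂x = (81.0 − 81.3) / (306939 − 306729) = -0.001429
∂h/∂y = (81.6 − 81.3) / (3625252 − 3625577) = -0.0009231
|∇h| = √(-0.001429² + -0.0009231²) = 0.001701
Seepage velocity v = K·i/n = 0.23 × 0.001701 / 0.38 = 0.00103 m/day.
t = 300 / 0.00103 = 2.913e+05 days = 798 years.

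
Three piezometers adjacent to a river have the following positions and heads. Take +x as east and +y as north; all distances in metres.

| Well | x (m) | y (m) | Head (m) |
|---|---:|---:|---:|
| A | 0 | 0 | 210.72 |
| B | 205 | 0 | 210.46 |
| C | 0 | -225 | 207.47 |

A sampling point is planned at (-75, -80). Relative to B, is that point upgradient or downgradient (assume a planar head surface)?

∂h/∂x = (210.46 − 210.72) / (205 − 0) = -0.001268
∂h/∂y = (207.47 − 210.72) / (-225 − 0) = +0.01444
Head at (-75, -80) = 210.72 + (-0.001268)·(-75) + (+0.01444)·(-80) = 209.66 m.
That is lower than the 210.46 m at B, so the point is downgradient.

downgradient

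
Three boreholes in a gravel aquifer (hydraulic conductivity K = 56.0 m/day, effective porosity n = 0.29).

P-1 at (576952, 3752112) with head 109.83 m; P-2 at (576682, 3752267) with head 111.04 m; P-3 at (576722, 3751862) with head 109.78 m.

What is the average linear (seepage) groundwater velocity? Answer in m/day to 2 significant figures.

0.78 m/day

With h = a·x + b·y + c and P-1 as origin, the differences give:
  (-270)·a + 155·b = +1.21
  (-230)·a + (-250)·b = -0.05
Eliminate b (×(-250) and ×155, subtract): 103150·a = -294.750 → a = ∂h/∂x = -0.002857
Back-substitute: b = ∂h/∂y = +0.002829.
|∇h| = √(-0.002857² + 0.002829²) = 0.004021
Seepage velocity v = K·i/n = 56.0 × 0.004021 / 0.29 = 0.7765 m/day.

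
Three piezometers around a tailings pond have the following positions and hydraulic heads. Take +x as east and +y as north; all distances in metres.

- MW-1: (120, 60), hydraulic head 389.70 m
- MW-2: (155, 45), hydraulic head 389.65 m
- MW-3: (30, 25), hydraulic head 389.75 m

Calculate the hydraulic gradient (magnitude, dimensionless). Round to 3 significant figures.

With h = a·x + b·y + c and MW-1 as origin, the differences give:
  35·a + (-15)·b = -0.05
  (-90)·a + (-35)·b = +0.05
Eliminate b (×(-35) and ×(-15), subtract): -2575·a = 2.500 → a = ∂h/∂x = -0.0009709
Back-substitute: b = ∂h/∂y = +0.001068.
|∇h| = √(-0.0009709² + 0.001068²) = 0.001443

0.00144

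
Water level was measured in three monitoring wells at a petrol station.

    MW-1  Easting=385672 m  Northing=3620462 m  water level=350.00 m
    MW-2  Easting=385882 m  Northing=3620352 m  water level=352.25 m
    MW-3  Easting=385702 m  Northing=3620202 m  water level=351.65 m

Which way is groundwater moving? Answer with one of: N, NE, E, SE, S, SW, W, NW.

Differences from MW-1: to MW-2 (Δx, Δy, Δh) = (210, -110, +2.25); to MW-3 = (30, -260, +1.65).
Solve a·Δx + b·Δy = Δh: det = 210·(-260) − 30·(-110) = -51300.
∂h/∂x = [(+2.25)·(-260) − (+1.65)·(-110)] / -51300 = +0.007865
∂h/∂y = [210·(+1.65) − 30·(+2.25)] / -51300 = -0.005439
Flow = −∇h = (-0.007865 east, +0.005439 north), which points northwest.

NW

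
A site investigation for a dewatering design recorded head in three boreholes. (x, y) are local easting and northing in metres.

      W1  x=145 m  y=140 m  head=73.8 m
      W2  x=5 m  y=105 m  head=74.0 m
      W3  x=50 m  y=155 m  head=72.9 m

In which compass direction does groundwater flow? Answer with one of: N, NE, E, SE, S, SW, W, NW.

Differences from W1: to W2 (Δx, Δy, Δh) = (-140, -35, +0.2); to W3 = (-95, 15, -0.9).
Determinant of the coordinate differences = (-140)·15 − (-95)·(-35) = -5425.
∂h/∂x = [(+0.2)·15 − (-0.9)·(-35)] / -5425 = +0.005253
∂h/∂y = [(-140)·(-0.9) − (-95)·(+0.2)] / -5425 = -0.02673
Flow = −∇h = (-0.005253 east, +0.02673 north), which points north.

N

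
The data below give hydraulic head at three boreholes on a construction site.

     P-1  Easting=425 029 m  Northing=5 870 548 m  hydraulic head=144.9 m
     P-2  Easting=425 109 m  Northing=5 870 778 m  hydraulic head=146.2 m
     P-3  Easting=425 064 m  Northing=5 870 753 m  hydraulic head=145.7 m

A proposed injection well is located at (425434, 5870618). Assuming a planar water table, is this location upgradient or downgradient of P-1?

upgradient

With h = a·x + b·y + c and P-1 as origin, the differences give:
  80·a + 230·b = +1.3
  35·a + 205·b = +0.8
Eliminate b (×205 and ×230, subtract): 8350·a = 82.50 → a = ∂h/∂x = +0.009880
Back-substitute: b = ∂h/∂y = +0.002216.
Head at (425434, 5870618) = 144.9 + (+0.009880)·(405) + (+0.002216)·(70) = 149.06 m.
That is higher than the 144.9 m at P-1, so the point is upgradient.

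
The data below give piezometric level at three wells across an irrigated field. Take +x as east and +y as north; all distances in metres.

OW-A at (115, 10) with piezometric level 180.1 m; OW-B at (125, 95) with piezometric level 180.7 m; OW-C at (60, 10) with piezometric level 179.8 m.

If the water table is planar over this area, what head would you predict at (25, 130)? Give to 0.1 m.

180.4 m

With h = a·x + b·y + c and OW-A as origin, the differences give:
  10·a + 85·b = +0.6
  (-55)·a + 0·b = -0.3
Eliminate b (×0 and ×85, subtract): 4675·a = 25.50 → a = ∂h/∂x = +0.005455
Back-substitute: b = ∂h/∂y = +0.006417.
h(25, 130) = 180.1 + (+0.005455)·(-90) + (+0.006417)·(120) = 180.1 -0.491 +0.770 = 180.379 m.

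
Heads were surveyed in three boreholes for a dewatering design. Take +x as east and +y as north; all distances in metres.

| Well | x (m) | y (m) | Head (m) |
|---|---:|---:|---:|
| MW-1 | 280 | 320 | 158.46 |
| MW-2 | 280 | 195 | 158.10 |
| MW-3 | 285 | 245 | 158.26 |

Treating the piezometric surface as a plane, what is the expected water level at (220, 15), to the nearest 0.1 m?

157.4 m

With h = a·x + b·y + c and MW-1 as origin, the differences give:
  0·a + (-125)·b = -0.36
  5·a + (-75)·b = -0.20
Eliminate b (×(-75) and ×(-125), subtract): 625·a = 2.000 → a = ∂h/∂x = +0.003200
Back-substitute: b = ∂h/∂y = +0.002880.
h(220, 15) = 158.46 + (+0.003200)·(-60) + (+0.002880)·(-305) = 158.46 -0.192 -0.878 = 157.390 m.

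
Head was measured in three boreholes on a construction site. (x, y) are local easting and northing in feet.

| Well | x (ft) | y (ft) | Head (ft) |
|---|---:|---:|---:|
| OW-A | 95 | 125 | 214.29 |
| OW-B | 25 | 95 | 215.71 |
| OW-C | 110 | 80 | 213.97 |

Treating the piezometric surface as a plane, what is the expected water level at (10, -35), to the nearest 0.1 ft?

Differences from OW-A: to OW-B (Δx, Δy, Δh) = (-70, -30, +1.42); to OW-C = (15, -45, -0.32).
Solve a·Δx + b·Δy = Δh: det = (-70)·(-45) − 15·(-30) = 3600.
∂h/∂x = [(+1.42)·(-45) − (-0.32)·(-30)] / 3600 = -0.02042
∂h/∂y = [(-70)·(-0.32) − 15·(+1.42)] / 3600 = +0.0003056
h(10, -35) = 214.29 + (-0.02042)·(-85) + (+0.0003056)·(-160) = 214.29 +1.735 -0.049 = 215.977 ft.

216.0 ft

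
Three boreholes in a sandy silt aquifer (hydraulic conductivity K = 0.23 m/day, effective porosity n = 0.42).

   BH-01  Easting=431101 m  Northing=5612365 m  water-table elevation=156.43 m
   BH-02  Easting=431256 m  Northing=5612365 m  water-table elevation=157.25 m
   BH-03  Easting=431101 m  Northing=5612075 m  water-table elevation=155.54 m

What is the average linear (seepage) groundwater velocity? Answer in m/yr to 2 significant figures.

∂h/∂x = (157.25 − 156.43) / (431256 − 431101) = +0.005290
∂h/∂y = (155.54 − 156.43) / (5612075 − 5612365) = +0.003069
|∇h| = √(0.005290² + 0.003069²) = 0.006116
Seepage velocity v = K·i/n = 0.23 × 0.006116 / 0.42 = 0.003349 m/day = 1.223 m/yr.

1.2 m/yr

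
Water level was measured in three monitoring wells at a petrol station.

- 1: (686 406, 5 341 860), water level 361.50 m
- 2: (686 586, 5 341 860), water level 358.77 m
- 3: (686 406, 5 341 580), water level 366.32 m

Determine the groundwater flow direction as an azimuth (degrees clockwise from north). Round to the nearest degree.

∂h/∂x = (358.77 − 361.50) / (686586 − 686406) = -0.01517
∂h/∂y = (366.32 − 361.50) / (5341580 − 5341860) = -0.01721
Flow direction (−∇h) has components (+0.01517 E, +0.01721 N).
Azimuth = atan2(E, N) = atan2(+0.01517, +0.01721) = 41.4° ≈ 041°.

041°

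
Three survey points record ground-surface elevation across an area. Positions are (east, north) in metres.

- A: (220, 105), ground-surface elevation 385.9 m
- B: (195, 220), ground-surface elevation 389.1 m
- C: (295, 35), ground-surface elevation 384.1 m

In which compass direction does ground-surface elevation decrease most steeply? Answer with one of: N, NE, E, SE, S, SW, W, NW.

S

Three-point gradient (reference A): Δ to B = (-25, 115, +3.2), Δ to C = (75, -70, -1.8).
∂z/∂x = +0.002473, ∂z/∂y = +0.02836 (det = -6875).
Steepest decrease is along −∇f = (-0.002473 E, -0.02836 N) → south.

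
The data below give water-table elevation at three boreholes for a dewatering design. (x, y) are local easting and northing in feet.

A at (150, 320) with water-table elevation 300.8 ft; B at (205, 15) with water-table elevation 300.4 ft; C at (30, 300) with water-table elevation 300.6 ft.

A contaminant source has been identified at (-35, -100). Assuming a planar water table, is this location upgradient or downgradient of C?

Taking A as reference: B−A = (55, -305, -0.4); C−A = (-120, -20, -0.2).
Determinant of the coordinate differences = 55·(-20) − (-120)·(-305) = -37700.
∂h/∂x = [(-0.4)·(-20) − (-0.2)·(-305)] / -37700 = +0.001406
∂h/∂y = [55·(-0.2) − (-120)·(-0.4)] / -37700 = +0.001565
Head at (-35, -100) = 300.8 + (+0.001406)·(-185) + (+0.001565)·(-420) = 299.88 ft.
That is lower than the 300.6 ft at C, so the point is downgradient.

downgradient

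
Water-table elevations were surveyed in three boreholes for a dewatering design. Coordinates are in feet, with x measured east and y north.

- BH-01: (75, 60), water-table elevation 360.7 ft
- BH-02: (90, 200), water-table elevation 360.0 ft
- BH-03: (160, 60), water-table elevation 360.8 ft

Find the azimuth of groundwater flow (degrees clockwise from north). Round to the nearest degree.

With h = a·x + b·y + c and BH-01 as origin, the differences give:
  15·a + 140·b = -0.7
  85·a + 0·b = +0.1
Eliminate b (×0 and ×140, subtract): -11900·a = -14.00 → a = ∂h/∂x = +0.001176
Back-substitute: b = ∂h/∂y = -0.005126.
Flow direction (−∇h) has components (-0.001176 E, +0.005126 N).
Azimuth = atan2(E, N) = atan2(-0.001176, +0.005126) = 347.1° ≈ 347°.

347°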